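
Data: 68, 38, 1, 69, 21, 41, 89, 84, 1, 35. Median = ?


Sorted: 1, 1, 21, 35, 38, 41, 68, 69, 84, 89
n = 10 (even)
Middle values: 38 and 41
Median = (38+41)/2 = 39.5000

Median = 39.5000


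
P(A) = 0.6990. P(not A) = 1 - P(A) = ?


P(not A) = 1 - 0.6990 = 0.3010

P(not A) = 0.3010


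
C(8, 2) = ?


C(8,2) = 8!/(2! × 6!)
= 40320/(2 × 720)
= 28

C(8,2) = 28


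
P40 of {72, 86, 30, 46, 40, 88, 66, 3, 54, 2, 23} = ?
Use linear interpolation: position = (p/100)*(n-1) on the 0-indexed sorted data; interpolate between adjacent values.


Sorted: 2, 3, 23, 30, 40, 46, 54, 66, 72, 86, 88
n = 11
Index = 40/100 * 10 = 4.0000
Lower = data[4] = 40, Upper = data[5] = 46
P40 = 40 + 0*(6) = 40.0000

P40 = 40.0000


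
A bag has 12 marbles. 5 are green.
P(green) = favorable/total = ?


P = 5/12 = 0.4167

P = 0.4167


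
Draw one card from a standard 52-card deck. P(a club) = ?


13 clubs in 52 cards
P = 13/52 = 0.2500

P = 0.2500


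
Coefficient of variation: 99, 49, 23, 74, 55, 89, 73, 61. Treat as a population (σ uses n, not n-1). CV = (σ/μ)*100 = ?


Mean = 65.3750
SD = 22.3938
CV = (22.3938/65.3750)*100 = 34.2545%

CV = 34.2545%


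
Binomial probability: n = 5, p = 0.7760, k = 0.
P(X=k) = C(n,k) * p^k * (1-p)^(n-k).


C(5,0) = 1
p^0 = 1.000000
(1-p)^5 = 0.000564
P = 1 * 1.000000 * 0.000564 = 0.0006

P(X=0) = 0.0006


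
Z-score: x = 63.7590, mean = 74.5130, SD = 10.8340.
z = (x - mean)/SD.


z = (63.7590 - 74.5130)/10.8340
= -10.7540/10.8340
= -0.9926

z = -0.9926


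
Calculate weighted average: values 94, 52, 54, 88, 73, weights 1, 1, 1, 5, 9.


Numerator = 94*1 + 52*1 + 54*1 + 88*5 + 73*9 = 1297
Denominator = 1 + 1 + 1 + 5 + 9 = 17
WM = 1297/17 = 76.2941

WM = 76.2941


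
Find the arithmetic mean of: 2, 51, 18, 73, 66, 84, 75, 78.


Sum = 2 + 51 + 18 + 73 + 66 + 84 + 75 + 78 = 447
n = 8
Mean = 447/8 = 55.8750

Mean = 55.8750


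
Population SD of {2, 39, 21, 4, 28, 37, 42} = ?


Mean = 24.7143
Variance = 231.9184
SD = sqrt(231.9184) = 15.2289

SD = 15.2289


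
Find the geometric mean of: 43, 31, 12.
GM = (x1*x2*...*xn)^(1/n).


Product = 43 × 31 × 12 = 15996
GM = 15996^(1/3) = 25.1963

GM = 25.1963


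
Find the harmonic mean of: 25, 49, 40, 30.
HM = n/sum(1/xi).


Sum of reciprocals = 1/25 + 1/49 + 1/40 + 1/30 = 0.118741
HM = 4/0.118741 = 33.6866

HM = 33.6866


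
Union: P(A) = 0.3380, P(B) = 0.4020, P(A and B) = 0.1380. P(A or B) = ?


P(A∪B) = 0.3380 + 0.4020 - 0.1380
= 0.7400 - 0.1380
= 0.6020

P(A∪B) = 0.6020


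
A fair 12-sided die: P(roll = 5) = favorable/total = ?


Favorable outcomes (roll = 5): 1
Total outcomes = 12
P = 1/12 = 0.0833

P = 0.0833


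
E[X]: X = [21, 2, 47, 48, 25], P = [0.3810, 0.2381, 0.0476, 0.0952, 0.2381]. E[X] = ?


E[X] = 21*0.3810 + 2*0.2381 + 47*0.0476 + 48*0.0952 + 25*0.2381
= 8.0010 + 0.4762 + 2.2372 + 4.5696 + 5.9525
= 21.2365

E[X] = 21.2365


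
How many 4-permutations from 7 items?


P(7,4) = 7!/3!
= 5040/6
= 840

P(7,4) = 840


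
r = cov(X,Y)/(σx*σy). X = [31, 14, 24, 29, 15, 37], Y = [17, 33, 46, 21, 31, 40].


Mean X = 25.0000, Mean Y = 31.3333
SD X = 8.346656, SD Y = 10.044346
Cov = -8.833333
r = -8.833333/(8.346656*10.044346) = -0.1054

r = -0.1054


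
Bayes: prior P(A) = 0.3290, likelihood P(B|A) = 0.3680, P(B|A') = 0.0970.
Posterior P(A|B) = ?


P(B) = P(B|A)*P(A) + P(B|A')*P(A')
= 0.3680*0.3290 + 0.0970*0.6710
= 0.121072 + 0.065087 = 0.186159
P(A|B) = 0.121072/0.186159 = 0.6504

P(A|B) = 0.6504


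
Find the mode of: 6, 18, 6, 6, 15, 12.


Frequencies: 6:3, 12:1, 15:1, 18:1
Max frequency = 3
Mode = 6

Mode = 6


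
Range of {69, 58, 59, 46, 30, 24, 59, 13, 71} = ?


Max = 71, Min = 13
Range = 71 - 13 = 58

Range = 58


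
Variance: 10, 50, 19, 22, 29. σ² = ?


Mean = 26.0000
Squared deviations: 256.0000, 576.0000, 49.0000, 16.0000, 9.0000
Sum = 906.0000
Variance = 906.0000/5 = 181.2000

Variance = 181.2000


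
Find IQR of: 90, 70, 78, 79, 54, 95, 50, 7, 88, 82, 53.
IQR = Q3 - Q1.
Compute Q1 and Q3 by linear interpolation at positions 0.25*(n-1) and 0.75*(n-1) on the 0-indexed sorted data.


Sorted: 7, 50, 53, 54, 70, 78, 79, 82, 88, 90, 95
Q1 (25th %ile) = 53.5000
Q3 (75th %ile) = 85.0000
IQR = 85.0000 - 53.5000 = 31.5000

IQR = 31.5000


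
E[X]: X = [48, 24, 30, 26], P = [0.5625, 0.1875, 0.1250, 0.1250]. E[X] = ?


E[X] = 48*0.5625 + 24*0.1875 + 30*0.1250 + 26*0.1250
= 27.0000 + 4.5000 + 3.7500 + 3.2500
= 38.5000

E[X] = 38.5000


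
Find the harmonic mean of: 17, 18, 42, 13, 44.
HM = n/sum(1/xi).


Sum of reciprocals = 1/17 + 1/18 + 1/42 + 1/13 + 1/44 = 0.237839
HM = 5/0.237839 = 21.0226

HM = 21.0226


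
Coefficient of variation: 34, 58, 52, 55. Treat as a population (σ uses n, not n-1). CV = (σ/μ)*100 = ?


Mean = 49.7500
SD = 9.3374
CV = (9.3374/49.7500)*100 = 18.7687%

CV = 18.7687%


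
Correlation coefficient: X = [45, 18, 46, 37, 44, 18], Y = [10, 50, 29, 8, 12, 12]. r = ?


Mean X = 34.6667, Mean Y = 20.1667
SD X = 12.133516, SD Y = 15.015732
Cov = -78.444444
r = -78.444444/(12.133516*15.015732) = -0.4306

r = -0.4306


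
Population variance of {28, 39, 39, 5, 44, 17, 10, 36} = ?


Mean = 27.2500
Squared deviations: 0.5625, 138.0625, 138.0625, 495.0625, 280.5625, 105.0625, 297.5625, 76.5625
Sum = 1531.5000
Variance = 1531.5000/8 = 191.4375

Variance = 191.4375


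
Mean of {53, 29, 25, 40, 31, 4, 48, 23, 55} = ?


Sum = 53 + 29 + 25 + 40 + 31 + 4 + 48 + 23 + 55 = 308
n = 9
Mean = 308/9 = 34.2222

Mean = 34.2222


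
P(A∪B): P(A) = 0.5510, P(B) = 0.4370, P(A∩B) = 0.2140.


P(A∪B) = 0.5510 + 0.4370 - 0.2140
= 0.9880 - 0.2140
= 0.7740

P(A∪B) = 0.7740


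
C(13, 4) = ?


C(13,4) = 13!/(4! × 9!)
= 6227020800/(24 × 362880)
= 715

C(13,4) = 715


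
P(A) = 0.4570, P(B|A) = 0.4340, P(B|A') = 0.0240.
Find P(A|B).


P(B) = P(B|A)*P(A) + P(B|A')*P(A')
= 0.4340*0.4570 + 0.0240*0.5430
= 0.198338 + 0.013032 = 0.211370
P(A|B) = 0.198338/0.211370 = 0.9383

P(A|B) = 0.9383


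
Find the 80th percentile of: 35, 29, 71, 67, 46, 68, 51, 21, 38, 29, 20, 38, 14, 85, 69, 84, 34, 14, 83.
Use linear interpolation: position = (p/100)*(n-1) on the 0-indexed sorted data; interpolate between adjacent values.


Sorted: 14, 14, 20, 21, 29, 29, 34, 35, 38, 38, 46, 51, 67, 68, 69, 71, 83, 84, 85
n = 19
Index = 80/100 * 18 = 14.4000
Lower = data[14] = 69, Upper = data[15] = 71
P80 = 69 + 0.4000*(2) = 69.8000

P80 = 69.8000


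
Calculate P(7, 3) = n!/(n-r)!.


P(7,3) = 7!/4!
= 5040/24
= 210

P(7,3) = 210


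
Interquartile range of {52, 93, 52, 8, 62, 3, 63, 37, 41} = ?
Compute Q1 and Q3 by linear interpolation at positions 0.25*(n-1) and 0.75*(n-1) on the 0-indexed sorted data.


Sorted: 3, 8, 37, 41, 52, 52, 62, 63, 93
Q1 (25th %ile) = 37.0000
Q3 (75th %ile) = 62.0000
IQR = 62.0000 - 37.0000 = 25.0000

IQR = 25.0000


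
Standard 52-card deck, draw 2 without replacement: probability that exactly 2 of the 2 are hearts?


Hypergeometric: P(X=2) = C(13,2)·C(39,0) / C(52,2)
= 78 × 1 / 1326
= 78/1326 = 0.0588

P = 0.0588


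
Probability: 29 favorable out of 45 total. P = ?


P = 29/45 = 0.6444

P = 0.6444


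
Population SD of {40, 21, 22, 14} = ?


Mean = 24.2500
Variance = 92.1875
SD = sqrt(92.1875) = 9.6014

SD = 9.6014


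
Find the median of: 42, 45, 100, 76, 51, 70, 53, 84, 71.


Sorted: 42, 45, 51, 53, 70, 71, 76, 84, 100
n = 9 (odd)
Middle value = 70

Median = 70


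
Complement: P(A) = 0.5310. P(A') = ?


P(not A) = 1 - 0.5310 = 0.4690

P(not A) = 0.4690


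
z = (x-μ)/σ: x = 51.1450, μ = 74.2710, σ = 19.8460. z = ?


z = (51.1450 - 74.2710)/19.8460
= -23.1260/19.8460
= -1.1653

z = -1.1653


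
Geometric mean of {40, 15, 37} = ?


Product = 40 × 15 × 37 = 22200
GM = 22200^(1/3) = 28.1050

GM = 28.1050


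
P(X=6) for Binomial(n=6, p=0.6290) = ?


C(6,6) = 1
p^6 = 0.061930
(1-p)^0 = 1.000000
P = 1 * 0.061930 * 1.000000 = 0.0619

P(X=6) = 0.0619


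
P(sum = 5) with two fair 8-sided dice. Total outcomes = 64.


Total outcomes = 8×8 = 64
Favorable (sum = 5): 4
P = 4/64 = 0.0625

P = 0.0625


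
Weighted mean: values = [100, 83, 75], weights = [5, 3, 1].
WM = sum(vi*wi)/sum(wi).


Numerator = 100*5 + 83*3 + 75*1 = 824
Denominator = 5 + 3 + 1 = 9
WM = 824/9 = 91.5556

WM = 91.5556


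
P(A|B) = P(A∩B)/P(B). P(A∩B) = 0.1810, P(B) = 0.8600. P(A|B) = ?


P(A|B) = 0.1810/0.8600 = 0.2105

P(A|B) = 0.2105


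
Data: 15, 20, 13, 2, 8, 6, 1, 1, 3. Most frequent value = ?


Frequencies: 1:2, 2:1, 3:1, 6:1, 8:1, 13:1, 15:1, 20:1
Max frequency = 2
Mode = 1

Mode = 1


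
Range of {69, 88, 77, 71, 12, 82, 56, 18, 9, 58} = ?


Max = 88, Min = 9
Range = 88 - 9 = 79

Range = 79


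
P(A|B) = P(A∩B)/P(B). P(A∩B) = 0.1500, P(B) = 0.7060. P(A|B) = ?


P(A|B) = 0.1500/0.7060 = 0.2125

P(A|B) = 0.2125


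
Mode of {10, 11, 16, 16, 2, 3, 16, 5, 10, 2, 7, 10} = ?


Frequencies: 2:2, 3:1, 5:1, 7:1, 10:3, 11:1, 16:3
Max frequency = 3
Mode = 10, 16

Mode = 10, 16


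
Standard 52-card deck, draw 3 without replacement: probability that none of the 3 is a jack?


P(no jacks) = (48/52) × (47/51) × (46/50)
= 0.7826

P = 0.7826


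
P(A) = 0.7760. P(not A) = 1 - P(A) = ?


P(not A) = 1 - 0.7760 = 0.2240

P(not A) = 0.2240


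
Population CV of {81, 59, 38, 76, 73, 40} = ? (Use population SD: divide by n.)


Mean = 61.1667
SD = 17.0432
CV = (17.0432/61.1667)*100 = 27.8636%

CV = 27.8636%


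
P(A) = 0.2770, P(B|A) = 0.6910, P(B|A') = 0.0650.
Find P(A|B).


P(B) = P(B|A)*P(A) + P(B|A')*P(A')
= 0.6910*0.2770 + 0.0650*0.7230
= 0.191407 + 0.046995 = 0.238402
P(A|B) = 0.191407/0.238402 = 0.8029

P(A|B) = 0.8029


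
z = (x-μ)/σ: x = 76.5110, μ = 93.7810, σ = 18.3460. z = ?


z = (76.5110 - 93.7810)/18.3460
= -17.2700/18.3460
= -0.9413

z = -0.9413


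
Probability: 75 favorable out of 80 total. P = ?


P = 75/80 = 0.9375

P = 0.9375


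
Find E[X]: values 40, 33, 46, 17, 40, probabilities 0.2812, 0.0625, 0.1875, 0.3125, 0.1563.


E[X] = 40*0.2812 + 33*0.0625 + 46*0.1875 + 17*0.3125 + 40*0.1563
= 11.2480 + 2.0625 + 8.6250 + 5.3125 + 6.2520
= 33.5000

E[X] = 33.5000


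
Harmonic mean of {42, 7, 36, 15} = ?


Sum of reciprocals = 1/42 + 1/7 + 1/36 + 1/15 = 0.261111
HM = 4/0.261111 = 15.3191

HM = 15.3191


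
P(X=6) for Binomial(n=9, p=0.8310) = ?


C(9,6) = 84
p^6 = 0.329311
(1-p)^3 = 0.004827
P = 84 * 0.329311 * 0.004827 = 0.1335

P(X=6) = 0.1335


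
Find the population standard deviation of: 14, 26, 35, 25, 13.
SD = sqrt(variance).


Mean = 22.6000
Variance = 67.4400
SD = sqrt(67.4400) = 8.2122

SD = 8.2122


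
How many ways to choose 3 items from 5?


C(5,3) = 5!/(3! × 2!)
= 120/(6 × 2)
= 10

C(5,3) = 10


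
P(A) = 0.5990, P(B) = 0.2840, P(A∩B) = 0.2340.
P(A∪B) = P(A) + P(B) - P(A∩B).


P(A∪B) = 0.5990 + 0.2840 - 0.2340
= 0.8830 - 0.2340
= 0.6490

P(A∪B) = 0.6490


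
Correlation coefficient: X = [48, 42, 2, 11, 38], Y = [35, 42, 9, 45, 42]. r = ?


Mean X = 28.2000, Mean Y = 34.6000
SD X = 18.225257, SD Y = 13.215143
Cov = 134.880000
r = 134.880000/(18.225257*13.215143) = 0.5600

r = 0.5600


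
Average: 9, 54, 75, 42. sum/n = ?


Sum = 9 + 54 + 75 + 42 = 180
n = 4
Mean = 180/4 = 45.0000

Mean = 45.0000


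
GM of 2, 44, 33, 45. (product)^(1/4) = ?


Product = 2 × 44 × 33 × 45 = 130680
GM = 130680^(1/4) = 19.0131

GM = 19.0131


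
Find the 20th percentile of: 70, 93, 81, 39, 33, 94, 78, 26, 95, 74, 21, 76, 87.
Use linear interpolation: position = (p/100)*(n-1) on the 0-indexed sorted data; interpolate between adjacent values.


Sorted: 21, 26, 33, 39, 70, 74, 76, 78, 81, 87, 93, 94, 95
n = 13
Index = 20/100 * 12 = 2.4000
Lower = data[2] = 33, Upper = data[3] = 39
P20 = 33 + 0.4000*(6) = 35.4000

P20 = 35.4000


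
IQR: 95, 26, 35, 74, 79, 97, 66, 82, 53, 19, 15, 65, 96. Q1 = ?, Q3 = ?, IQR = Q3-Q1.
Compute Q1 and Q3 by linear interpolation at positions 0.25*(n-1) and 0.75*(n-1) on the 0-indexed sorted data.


Sorted: 15, 19, 26, 35, 53, 65, 66, 74, 79, 82, 95, 96, 97
Q1 (25th %ile) = 35.0000
Q3 (75th %ile) = 82.0000
IQR = 82.0000 - 35.0000 = 47.0000

IQR = 47.0000


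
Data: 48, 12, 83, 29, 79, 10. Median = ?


Sorted: 10, 12, 29, 48, 79, 83
n = 6 (even)
Middle values: 29 and 48
Median = (29+48)/2 = 38.5000

Median = 38.5000


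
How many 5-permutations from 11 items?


P(11,5) = 11!/6!
= 39916800/720
= 55440

P(11,5) = 55440


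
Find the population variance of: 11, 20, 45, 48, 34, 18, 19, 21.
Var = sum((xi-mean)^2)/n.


Mean = 27.0000
Squared deviations: 256.0000, 49.0000, 324.0000, 441.0000, 49.0000, 81.0000, 64.0000, 36.0000
Sum = 1300.0000
Variance = 1300.0000/8 = 162.5000

Variance = 162.5000


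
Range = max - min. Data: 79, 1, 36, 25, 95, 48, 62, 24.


Max = 95, Min = 1
Range = 95 - 1 = 94

Range = 94


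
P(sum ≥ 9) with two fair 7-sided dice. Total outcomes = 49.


Total outcomes = 7×7 = 49
Favorable (sum ≥ 9): 21
P = 21/49 = 0.4286

P = 0.4286


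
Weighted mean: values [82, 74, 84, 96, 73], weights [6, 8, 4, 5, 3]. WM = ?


Numerator = 82*6 + 74*8 + 84*4 + 96*5 + 73*3 = 2119
Denominator = 6 + 8 + 4 + 5 + 3 = 26
WM = 2119/26 = 81.5000

WM = 81.5000


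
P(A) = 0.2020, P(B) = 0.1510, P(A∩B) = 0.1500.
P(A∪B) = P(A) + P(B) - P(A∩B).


P(A∪B) = 0.2020 + 0.1510 - 0.1500
= 0.3530 - 0.1500
= 0.2030

P(A∪B) = 0.2030


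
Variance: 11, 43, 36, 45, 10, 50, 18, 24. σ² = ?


Mean = 29.6250
Squared deviations: 346.8906, 178.8906, 40.6406, 236.3906, 385.1406, 415.1406, 135.1406, 31.6406
Sum = 1769.8750
Variance = 1769.8750/8 = 221.2344

Variance = 221.2344


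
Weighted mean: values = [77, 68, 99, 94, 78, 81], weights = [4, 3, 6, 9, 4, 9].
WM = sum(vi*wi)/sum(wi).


Numerator = 77*4 + 68*3 + 99*6 + 94*9 + 78*4 + 81*9 = 2993
Denominator = 4 + 3 + 6 + 9 + 4 + 9 = 35
WM = 2993/35 = 85.5143

WM = 85.5143


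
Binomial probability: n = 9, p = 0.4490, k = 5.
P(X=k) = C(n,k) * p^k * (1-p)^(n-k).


C(9,5) = 126
p^5 = 0.018249
(1-p)^4 = 0.092174
P = 126 * 0.018249 * 0.092174 = 0.2119

P(X=5) = 0.2119


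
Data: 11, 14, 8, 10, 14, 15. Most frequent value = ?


Frequencies: 8:1, 10:1, 11:1, 14:2, 15:1
Max frequency = 2
Mode = 14

Mode = 14


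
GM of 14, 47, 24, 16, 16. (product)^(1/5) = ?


Product = 14 × 47 × 24 × 16 × 16 = 4042752
GM = 4042752^(1/5) = 20.9573

GM = 20.9573


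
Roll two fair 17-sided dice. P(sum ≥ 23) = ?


Total outcomes = 17×17 = 289
Favorable (sum ≥ 23): 78
P = 78/289 = 0.2699

P = 0.2699


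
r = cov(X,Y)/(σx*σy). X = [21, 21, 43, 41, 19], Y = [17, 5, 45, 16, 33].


Mean X = 29.0000, Mean Y = 23.2000
SD X = 10.658330, SD Y = 14.091132
Cov = 63.200000
r = 63.200000/(10.658330*14.091132) = 0.4208

r = 0.4208


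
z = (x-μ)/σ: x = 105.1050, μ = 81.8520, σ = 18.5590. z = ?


z = (105.1050 - 81.8520)/18.5590
= 23.2530/18.5590
= 1.2529

z = 1.2529


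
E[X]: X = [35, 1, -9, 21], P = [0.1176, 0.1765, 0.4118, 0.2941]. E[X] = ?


E[X] = 35*0.1176 + 1*0.1765 - 9*0.4118 + 21*0.2941
= 4.1160 + 0.1765 - 3.7062 + 6.1761
= 6.7624

E[X] = 6.7624


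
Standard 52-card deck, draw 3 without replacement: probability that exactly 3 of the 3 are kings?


Hypergeometric: P(X=3) = C(4,3)·C(48,0) / C(52,3)
= 4 × 1 / 22100
= 4/22100 = 0.0002

P = 0.0002


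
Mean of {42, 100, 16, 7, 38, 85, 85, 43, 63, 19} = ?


Sum = 42 + 100 + 16 + 7 + 38 + 85 + 85 + 43 + 63 + 19 = 498
n = 10
Mean = 498/10 = 49.8000

Mean = 49.8000


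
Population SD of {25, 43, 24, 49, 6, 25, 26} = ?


Mean = 28.2857
Variance = 169.6327
SD = sqrt(169.6327) = 13.0243

SD = 13.0243


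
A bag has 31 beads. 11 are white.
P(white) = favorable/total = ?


P = 11/31 = 0.3548

P = 0.3548


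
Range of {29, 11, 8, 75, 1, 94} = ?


Max = 94, Min = 1
Range = 94 - 1 = 93

Range = 93


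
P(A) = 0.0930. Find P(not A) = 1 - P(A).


P(not A) = 1 - 0.0930 = 0.9070

P(not A) = 0.9070


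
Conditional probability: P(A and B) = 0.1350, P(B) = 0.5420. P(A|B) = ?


P(A|B) = 0.1350/0.5420 = 0.2491

P(A|B) = 0.2491


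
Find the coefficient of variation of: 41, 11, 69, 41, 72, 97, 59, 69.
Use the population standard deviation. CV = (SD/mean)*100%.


Mean = 57.3750
SD = 24.3513
CV = (24.3513/57.3750)*100 = 42.4423%

CV = 42.4423%


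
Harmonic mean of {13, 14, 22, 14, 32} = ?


Sum of reciprocals = 1/13 + 1/14 + 1/22 + 1/14 + 1/32 = 0.296485
HM = 5/0.296485 = 16.8643

HM = 16.8643


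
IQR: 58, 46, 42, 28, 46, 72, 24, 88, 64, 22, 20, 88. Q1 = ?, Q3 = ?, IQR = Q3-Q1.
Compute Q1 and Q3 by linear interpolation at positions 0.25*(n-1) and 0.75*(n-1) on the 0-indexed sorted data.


Sorted: 20, 22, 24, 28, 42, 46, 46, 58, 64, 72, 88, 88
Q1 (25th %ile) = 27.0000
Q3 (75th %ile) = 66.0000
IQR = 66.0000 - 27.0000 = 39.0000

IQR = 39.0000


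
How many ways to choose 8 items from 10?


C(10,8) = 10!/(8! × 2!)
= 3628800/(40320 × 2)
= 45

C(10,8) = 45


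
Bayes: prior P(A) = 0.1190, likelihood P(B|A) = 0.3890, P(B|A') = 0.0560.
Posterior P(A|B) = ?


P(B) = P(B|A)*P(A) + P(B|A')*P(A')
= 0.3890*0.1190 + 0.0560*0.8810
= 0.046291 + 0.049336 = 0.095627
P(A|B) = 0.046291/0.095627 = 0.4841

P(A|B) = 0.4841


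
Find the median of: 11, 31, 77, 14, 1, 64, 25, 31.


Sorted: 1, 11, 14, 25, 31, 31, 64, 77
n = 8 (even)
Middle values: 25 and 31
Median = (25+31)/2 = 28.0000

Median = 28.0000


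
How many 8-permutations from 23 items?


P(23,8) = 23!/15!
= 25852016738884976640000/1307674368000
= 19769460480

P(23,8) = 19769460480


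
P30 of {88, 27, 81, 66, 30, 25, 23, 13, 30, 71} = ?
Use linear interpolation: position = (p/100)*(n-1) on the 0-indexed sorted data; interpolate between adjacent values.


Sorted: 13, 23, 25, 27, 30, 30, 66, 71, 81, 88
n = 10
Index = 30/100 * 9 = 2.7000
Lower = data[2] = 25, Upper = data[3] = 27
P30 = 25 + 0.7000*(2) = 26.4000

P30 = 26.4000


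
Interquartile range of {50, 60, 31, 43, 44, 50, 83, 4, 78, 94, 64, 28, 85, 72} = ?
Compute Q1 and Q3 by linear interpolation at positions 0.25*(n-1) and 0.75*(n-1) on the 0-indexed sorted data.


Sorted: 4, 28, 31, 43, 44, 50, 50, 60, 64, 72, 78, 83, 85, 94
Q1 (25th %ile) = 43.2500
Q3 (75th %ile) = 76.5000
IQR = 76.5000 - 43.2500 = 33.2500

IQR = 33.2500


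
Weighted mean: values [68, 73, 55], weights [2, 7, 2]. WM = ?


Numerator = 68*2 + 73*7 + 55*2 = 757
Denominator = 2 + 7 + 2 = 11
WM = 757/11 = 68.8182

WM = 68.8182


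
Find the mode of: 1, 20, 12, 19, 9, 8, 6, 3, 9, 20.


Frequencies: 1:1, 3:1, 6:1, 8:1, 9:2, 12:1, 19:1, 20:2
Max frequency = 2
Mode = 9, 20

Mode = 9, 20


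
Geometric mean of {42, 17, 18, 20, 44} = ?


Product = 42 × 17 × 18 × 20 × 44 = 11309760
GM = 11309760^(1/5) = 25.7449

GM = 25.7449


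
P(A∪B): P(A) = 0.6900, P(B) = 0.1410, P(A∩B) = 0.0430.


P(A∪B) = 0.6900 + 0.1410 - 0.0430
= 0.8310 - 0.0430
= 0.7880

P(A∪B) = 0.7880


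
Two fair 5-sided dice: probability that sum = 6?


Total outcomes = 5×5 = 25
Favorable (sum = 6): 5
P = 5/25 = 0.2000

P = 0.2000


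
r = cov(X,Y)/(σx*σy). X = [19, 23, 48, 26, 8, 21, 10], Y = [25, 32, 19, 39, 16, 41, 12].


Mean X = 22.1429, Mean Y = 26.2857
SD X = 12.205720, SD Y = 10.524995
Cov = 24.530612
r = 24.530612/(12.205720*10.524995) = 0.1910

r = 0.1910


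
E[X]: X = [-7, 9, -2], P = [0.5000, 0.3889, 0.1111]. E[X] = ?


E[X] = -7*0.5000 + 9*0.3889 - 2*0.1111
= -3.5000 + 3.5001 - 0.2222
= -0.2221

E[X] = -0.2221


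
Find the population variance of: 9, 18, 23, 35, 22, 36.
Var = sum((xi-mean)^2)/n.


Mean = 23.8333
Squared deviations: 220.0278, 34.0278, 0.6944, 124.6944, 3.3611, 148.0278
Sum = 530.8333
Variance = 530.8333/6 = 88.4722

Variance = 88.4722


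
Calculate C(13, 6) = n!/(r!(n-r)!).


C(13,6) = 13!/(6! × 7!)
= 6227020800/(720 × 5040)
= 1716

C(13,6) = 1716


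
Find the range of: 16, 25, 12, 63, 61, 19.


Max = 63, Min = 12
Range = 63 - 12 = 51

Range = 51


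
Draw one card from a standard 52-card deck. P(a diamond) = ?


13 diamonds in 52 cards
P = 13/52 = 0.2500

P = 0.2500


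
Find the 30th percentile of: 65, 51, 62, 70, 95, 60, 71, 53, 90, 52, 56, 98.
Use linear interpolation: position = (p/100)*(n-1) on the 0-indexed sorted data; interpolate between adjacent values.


Sorted: 51, 52, 53, 56, 60, 62, 65, 70, 71, 90, 95, 98
n = 12
Index = 30/100 * 11 = 3.3000
Lower = data[3] = 56, Upper = data[4] = 60
P30 = 56 + 0.3000*(4) = 57.2000

P30 = 57.2000


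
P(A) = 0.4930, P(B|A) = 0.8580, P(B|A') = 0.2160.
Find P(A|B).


P(B) = P(B|A)*P(A) + P(B|A')*P(A')
= 0.8580*0.4930 + 0.2160*0.5070
= 0.422994 + 0.109512 = 0.532506
P(A|B) = 0.422994/0.532506 = 0.7943

P(A|B) = 0.7943


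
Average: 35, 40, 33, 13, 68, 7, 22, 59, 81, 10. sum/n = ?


Sum = 35 + 40 + 33 + 13 + 68 + 7 + 22 + 59 + 81 + 10 = 368
n = 10
Mean = 368/10 = 36.8000

Mean = 36.8000


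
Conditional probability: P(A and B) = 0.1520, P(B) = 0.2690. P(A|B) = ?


P(A|B) = 0.1520/0.2690 = 0.5651

P(A|B) = 0.5651


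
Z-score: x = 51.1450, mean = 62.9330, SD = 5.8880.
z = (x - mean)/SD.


z = (51.1450 - 62.9330)/5.8880
= -11.7880/5.8880
= -2.0020

z = -2.0020


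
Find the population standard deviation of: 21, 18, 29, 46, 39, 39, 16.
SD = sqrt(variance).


Mean = 29.7143
Variance = 119.9184
SD = sqrt(119.9184) = 10.9507

SD = 10.9507


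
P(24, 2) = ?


P(24,2) = 24!/22!
= 620448401733239439360000/1124000727777607680000
= 552

P(24,2) = 552


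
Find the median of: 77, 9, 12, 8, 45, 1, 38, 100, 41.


Sorted: 1, 8, 9, 12, 38, 41, 45, 77, 100
n = 9 (odd)
Middle value = 38

Median = 38


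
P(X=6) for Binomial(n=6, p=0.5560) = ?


C(6,6) = 1
p^6 = 0.029543
(1-p)^0 = 1.000000
P = 1 * 0.029543 * 1.000000 = 0.0295

P(X=6) = 0.0295


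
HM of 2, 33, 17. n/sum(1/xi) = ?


Sum of reciprocals = 1/2 + 1/33 + 1/17 = 0.589127
HM = 3/0.589127 = 5.0923

HM = 5.0923


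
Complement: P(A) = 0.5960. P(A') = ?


P(not A) = 1 - 0.5960 = 0.4040

P(not A) = 0.4040


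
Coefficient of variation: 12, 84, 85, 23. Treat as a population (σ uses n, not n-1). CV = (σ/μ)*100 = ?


Mean = 51.0000
SD = 33.7268
CV = (33.7268/51.0000)*100 = 66.1311%

CV = 66.1311%


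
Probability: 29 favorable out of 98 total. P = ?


P = 29/98 = 0.2959

P = 0.2959


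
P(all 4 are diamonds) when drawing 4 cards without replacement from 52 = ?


P(all diamonds) = (13/52) × (12/51) × (11/50) × (10/49)
= 0.0026

P = 0.0026


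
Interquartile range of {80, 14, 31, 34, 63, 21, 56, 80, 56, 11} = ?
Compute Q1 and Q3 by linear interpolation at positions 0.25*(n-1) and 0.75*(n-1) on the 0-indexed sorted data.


Sorted: 11, 14, 21, 31, 34, 56, 56, 63, 80, 80
Q1 (25th %ile) = 23.5000
Q3 (75th %ile) = 61.2500
IQR = 61.2500 - 23.5000 = 37.7500

IQR = 37.7500


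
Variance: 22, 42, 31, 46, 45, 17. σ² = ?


Mean = 33.8333
Squared deviations: 140.0278, 66.6944, 8.0278, 148.0278, 124.6944, 283.3611
Sum = 770.8333
Variance = 770.8333/6 = 128.4722

Variance = 128.4722


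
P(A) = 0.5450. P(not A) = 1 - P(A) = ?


P(not A) = 1 - 0.5450 = 0.4550

P(not A) = 0.4550


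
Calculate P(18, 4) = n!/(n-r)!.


P(18,4) = 18!/14!
= 6402373705728000/87178291200
= 73440

P(18,4) = 73440


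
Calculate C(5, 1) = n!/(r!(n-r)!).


C(5,1) = 5!/(1! × 4!)
= 120/(1 × 24)
= 5

C(5,1) = 5


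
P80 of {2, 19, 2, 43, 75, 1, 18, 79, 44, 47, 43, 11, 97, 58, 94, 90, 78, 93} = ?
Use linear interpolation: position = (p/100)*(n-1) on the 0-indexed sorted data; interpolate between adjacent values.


Sorted: 1, 2, 2, 11, 18, 19, 43, 43, 44, 47, 58, 75, 78, 79, 90, 93, 94, 97
n = 18
Index = 80/100 * 17 = 13.6000
Lower = data[13] = 79, Upper = data[14] = 90
P80 = 79 + 0.6000*(11) = 85.6000

P80 = 85.6000


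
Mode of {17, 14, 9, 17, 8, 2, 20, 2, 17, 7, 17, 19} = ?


Frequencies: 2:2, 7:1, 8:1, 9:1, 14:1, 17:4, 19:1, 20:1
Max frequency = 4
Mode = 17

Mode = 17


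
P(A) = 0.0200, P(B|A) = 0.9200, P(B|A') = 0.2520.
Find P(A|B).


P(B) = P(B|A)*P(A) + P(B|A')*P(A')
= 0.9200*0.0200 + 0.2520*0.9800
= 0.018400 + 0.246960 = 0.265360
P(A|B) = 0.018400/0.265360 = 0.0693

P(A|B) = 0.0693


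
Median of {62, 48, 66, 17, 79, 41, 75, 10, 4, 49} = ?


Sorted: 4, 10, 17, 41, 48, 49, 62, 66, 75, 79
n = 10 (even)
Middle values: 48 and 49
Median = (48+49)/2 = 48.5000

Median = 48.5000


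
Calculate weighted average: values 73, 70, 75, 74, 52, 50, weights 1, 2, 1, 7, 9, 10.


Numerator = 73*1 + 70*2 + 75*1 + 74*7 + 52*9 + 50*10 = 1774
Denominator = 1 + 2 + 1 + 7 + 9 + 10 = 30
WM = 1774/30 = 59.1333

WM = 59.1333


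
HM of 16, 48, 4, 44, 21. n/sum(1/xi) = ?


Sum of reciprocals = 1/16 + 1/48 + 1/4 + 1/44 + 1/21 = 0.403680
HM = 5/0.403680 = 12.3861

HM = 12.3861


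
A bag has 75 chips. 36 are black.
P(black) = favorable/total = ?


P = 36/75 = 0.4800

P = 0.4800


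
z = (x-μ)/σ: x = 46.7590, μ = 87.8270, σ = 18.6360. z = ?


z = (46.7590 - 87.8270)/18.6360
= -41.0680/18.6360
= -2.2037

z = -2.2037


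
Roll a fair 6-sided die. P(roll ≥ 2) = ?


Favorable outcomes (roll ≥ 2): 5
Total outcomes = 6
P = 5/6 = 0.8333

P = 0.8333


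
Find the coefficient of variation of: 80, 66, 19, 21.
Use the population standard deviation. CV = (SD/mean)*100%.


Mean = 46.5000
SD = 26.9676
CV = (26.9676/46.5000)*100 = 57.9948%

CV = 57.9948%


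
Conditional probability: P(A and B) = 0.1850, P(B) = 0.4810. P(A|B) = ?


P(A|B) = 0.1850/0.4810 = 0.3846

P(A|B) = 0.3846


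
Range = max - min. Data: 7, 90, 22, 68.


Max = 90, Min = 7
Range = 90 - 7 = 83

Range = 83


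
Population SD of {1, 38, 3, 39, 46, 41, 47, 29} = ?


Mean = 30.5000
Variance = 297.5000
SD = sqrt(297.5000) = 17.2482

SD = 17.2482


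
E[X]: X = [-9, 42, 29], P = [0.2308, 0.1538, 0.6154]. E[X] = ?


E[X] = -9*0.2308 + 42*0.1538 + 29*0.6154
= -2.0772 + 6.4596 + 17.8466
= 22.2290

E[X] = 22.2290


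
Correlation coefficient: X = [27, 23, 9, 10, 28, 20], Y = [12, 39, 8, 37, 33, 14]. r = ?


Mean X = 19.5000, Mean Y = 23.8333
SD X = 7.544314, SD Y = 12.746459
Cov = 13.083333
r = 13.083333/(7.544314*12.746459) = 0.1361

r = 0.1361


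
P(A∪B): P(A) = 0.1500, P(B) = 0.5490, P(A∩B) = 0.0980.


P(A∪B) = 0.1500 + 0.5490 - 0.0980
= 0.6990 - 0.0980
= 0.6010

P(A∪B) = 0.6010


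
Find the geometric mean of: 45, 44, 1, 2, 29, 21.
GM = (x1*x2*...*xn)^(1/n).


Product = 45 × 44 × 1 × 2 × 29 × 21 = 2411640
GM = 2411640^(1/6) = 11.5803

GM = 11.5803


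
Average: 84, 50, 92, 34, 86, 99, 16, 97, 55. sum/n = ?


Sum = 84 + 50 + 92 + 34 + 86 + 99 + 16 + 97 + 55 = 613
n = 9
Mean = 613/9 = 68.1111

Mean = 68.1111


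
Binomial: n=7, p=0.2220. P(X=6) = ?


C(7,6) = 7
p^6 = 0.000120
(1-p)^1 = 0.778000
P = 7 * 0.000120 * 0.778000 = 0.0007

P(X=6) = 0.0007


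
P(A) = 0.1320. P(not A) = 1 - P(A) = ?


P(not A) = 1 - 0.1320 = 0.8680

P(not A) = 0.8680


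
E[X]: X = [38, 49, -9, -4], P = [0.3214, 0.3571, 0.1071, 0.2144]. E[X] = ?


E[X] = 38*0.3214 + 49*0.3571 - 9*0.1071 - 4*0.2144
= 12.2132 + 17.4979 - 0.9639 - 0.8576
= 27.8896

E[X] = 27.8896


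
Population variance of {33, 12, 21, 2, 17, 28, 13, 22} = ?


Mean = 18.5000
Squared deviations: 210.2500, 42.2500, 6.2500, 272.2500, 2.2500, 90.2500, 30.2500, 12.2500
Sum = 666.0000
Variance = 666.0000/8 = 83.2500

Variance = 83.2500


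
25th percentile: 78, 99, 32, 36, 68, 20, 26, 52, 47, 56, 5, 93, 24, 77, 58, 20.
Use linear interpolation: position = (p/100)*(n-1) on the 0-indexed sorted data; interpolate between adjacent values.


Sorted: 5, 20, 20, 24, 26, 32, 36, 47, 52, 56, 58, 68, 77, 78, 93, 99
n = 16
Index = 25/100 * 15 = 3.7500
Lower = data[3] = 24, Upper = data[4] = 26
P25 = 24 + 0.7500*(2) = 25.5000

P25 = 25.5000


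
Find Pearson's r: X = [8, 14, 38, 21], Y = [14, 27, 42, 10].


Mean X = 20.2500, Mean Y = 23.2500
SD X = 11.233321, SD Y = 12.517488
Cov = 103.187500
r = 103.187500/(11.233321*12.517488) = 0.7338

r = 0.7338


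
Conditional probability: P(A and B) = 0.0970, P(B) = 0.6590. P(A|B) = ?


P(A|B) = 0.0970/0.6590 = 0.1472

P(A|B) = 0.1472


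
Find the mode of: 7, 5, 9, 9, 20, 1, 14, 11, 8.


Frequencies: 1:1, 5:1, 7:1, 8:1, 9:2, 11:1, 14:1, 20:1
Max frequency = 2
Mode = 9

Mode = 9


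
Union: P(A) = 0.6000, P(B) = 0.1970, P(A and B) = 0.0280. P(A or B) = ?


P(A∪B) = 0.6000 + 0.1970 - 0.0280
= 0.7970 - 0.0280
= 0.7690

P(A∪B) = 0.7690


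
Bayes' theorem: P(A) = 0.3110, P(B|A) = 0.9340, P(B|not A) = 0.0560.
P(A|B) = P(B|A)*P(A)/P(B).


P(B) = P(B|A)*P(A) + P(B|A')*P(A')
= 0.9340*0.3110 + 0.0560*0.6890
= 0.290474 + 0.038584 = 0.329058
P(A|B) = 0.290474/0.329058 = 0.8827

P(A|B) = 0.8827


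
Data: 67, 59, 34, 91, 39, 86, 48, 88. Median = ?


Sorted: 34, 39, 48, 59, 67, 86, 88, 91
n = 8 (even)
Middle values: 59 and 67
Median = (59+67)/2 = 63.0000

Median = 63.0000


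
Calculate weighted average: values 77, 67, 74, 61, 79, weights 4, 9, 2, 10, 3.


Numerator = 77*4 + 67*9 + 74*2 + 61*10 + 79*3 = 1906
Denominator = 4 + 9 + 2 + 10 + 3 = 28
WM = 1906/28 = 68.0714

WM = 68.0714


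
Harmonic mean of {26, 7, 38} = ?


Sum of reciprocals = 1/26 + 1/7 + 1/38 = 0.207634
HM = 3/0.207634 = 14.4485

HM = 14.4485


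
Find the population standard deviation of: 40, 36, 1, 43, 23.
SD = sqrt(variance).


Mean = 28.6000
Variance = 237.0400
SD = sqrt(237.0400) = 15.3961

SD = 15.3961


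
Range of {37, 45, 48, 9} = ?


Max = 48, Min = 9
Range = 48 - 9 = 39

Range = 39


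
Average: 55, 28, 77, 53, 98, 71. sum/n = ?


Sum = 55 + 28 + 77 + 53 + 98 + 71 = 382
n = 6
Mean = 382/6 = 63.6667

Mean = 63.6667


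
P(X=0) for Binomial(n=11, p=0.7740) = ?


C(11,0) = 1
p^0 = 1.000000
(1-p)^11 = 7.855844e-08
P = 1 * 1.000000 * 7.855844e-08 = 7.8558e-08

P(X=0) = 7.8558e-08


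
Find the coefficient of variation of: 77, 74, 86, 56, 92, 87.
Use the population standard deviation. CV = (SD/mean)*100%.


Mean = 78.6667
SD = 11.8275
CV = (11.8275/78.6667)*100 = 15.0349%

CV = 15.0349%


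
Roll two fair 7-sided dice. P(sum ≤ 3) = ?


Total outcomes = 7×7 = 49
Favorable (sum ≤ 3): 3
P = 3/49 = 0.0612

P = 0.0612


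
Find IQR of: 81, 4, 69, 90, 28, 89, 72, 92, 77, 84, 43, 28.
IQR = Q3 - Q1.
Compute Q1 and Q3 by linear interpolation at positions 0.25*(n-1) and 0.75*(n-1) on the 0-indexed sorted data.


Sorted: 4, 28, 28, 43, 69, 72, 77, 81, 84, 89, 90, 92
Q1 (25th %ile) = 39.2500
Q3 (75th %ile) = 85.2500
IQR = 85.2500 - 39.2500 = 46.0000

IQR = 46.0000


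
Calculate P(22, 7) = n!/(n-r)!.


P(22,7) = 22!/15!
= 1124000727777607680000/1307674368000
= 859541760

P(22,7) = 859541760


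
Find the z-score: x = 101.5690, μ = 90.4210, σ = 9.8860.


z = (101.5690 - 90.4210)/9.8860
= 11.1480/9.8860
= 1.1277

z = 1.1277


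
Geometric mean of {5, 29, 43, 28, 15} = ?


Product = 5 × 29 × 43 × 28 × 15 = 2618700
GM = 2618700^(1/5) = 19.2140

GM = 19.2140


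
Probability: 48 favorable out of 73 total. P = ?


P = 48/73 = 0.6575

P = 0.6575


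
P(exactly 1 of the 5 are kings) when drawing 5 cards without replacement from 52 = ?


Hypergeometric: P(X=1) = C(4,1)·C(48,4) / C(52,5)
= 4 × 194580 / 2598960
= 778320/2598960 = 0.2995

P = 0.2995


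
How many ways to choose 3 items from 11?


C(11,3) = 11!/(3! × 8!)
= 39916800/(6 × 40320)
= 165

C(11,3) = 165


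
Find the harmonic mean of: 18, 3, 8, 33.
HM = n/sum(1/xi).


Sum of reciprocals = 1/18 + 1/3 + 1/8 + 1/33 = 0.544192
HM = 4/0.544192 = 7.3503

HM = 7.3503


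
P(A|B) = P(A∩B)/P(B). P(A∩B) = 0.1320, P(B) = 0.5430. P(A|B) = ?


P(A|B) = 0.1320/0.5430 = 0.2431

P(A|B) = 0.2431


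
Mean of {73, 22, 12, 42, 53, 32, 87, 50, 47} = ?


Sum = 73 + 22 + 12 + 42 + 53 + 32 + 87 + 50 + 47 = 418
n = 9
Mean = 418/9 = 46.4444

Mean = 46.4444


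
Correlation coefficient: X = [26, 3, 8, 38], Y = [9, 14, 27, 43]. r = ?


Mean X = 18.7500, Mean Y = 23.2500
SD X = 14.024532, SD Y = 13.160072
Cov = 95.562500
r = 95.562500/(14.024532*13.160072) = 0.5178

r = 0.5178


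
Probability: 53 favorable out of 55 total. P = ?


P = 53/55 = 0.9636

P = 0.9636


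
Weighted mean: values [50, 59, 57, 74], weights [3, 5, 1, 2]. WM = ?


Numerator = 50*3 + 59*5 + 57*1 + 74*2 = 650
Denominator = 3 + 5 + 1 + 2 = 11
WM = 650/11 = 59.0909

WM = 59.0909


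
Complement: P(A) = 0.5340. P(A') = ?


P(not A) = 1 - 0.5340 = 0.4660

P(not A) = 0.4660


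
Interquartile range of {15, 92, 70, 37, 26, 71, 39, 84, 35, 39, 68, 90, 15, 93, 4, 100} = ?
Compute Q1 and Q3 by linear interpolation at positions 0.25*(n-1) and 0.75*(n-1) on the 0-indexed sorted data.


Sorted: 4, 15, 15, 26, 35, 37, 39, 39, 68, 70, 71, 84, 90, 92, 93, 100
Q1 (25th %ile) = 32.7500
Q3 (75th %ile) = 85.5000
IQR = 85.5000 - 32.7500 = 52.7500

IQR = 52.7500


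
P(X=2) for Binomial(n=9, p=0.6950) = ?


C(9,2) = 36
p^2 = 0.483025
(1-p)^7 = 0.000246
P = 36 * 0.483025 * 0.000246 = 0.0043

P(X=2) = 0.0043


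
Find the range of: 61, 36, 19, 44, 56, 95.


Max = 95, Min = 19
Range = 95 - 19 = 76

Range = 76


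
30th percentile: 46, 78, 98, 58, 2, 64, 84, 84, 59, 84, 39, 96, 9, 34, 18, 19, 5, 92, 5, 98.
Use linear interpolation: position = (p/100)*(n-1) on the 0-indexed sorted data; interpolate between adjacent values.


Sorted: 2, 5, 5, 9, 18, 19, 34, 39, 46, 58, 59, 64, 78, 84, 84, 84, 92, 96, 98, 98
n = 20
Index = 30/100 * 19 = 5.7000
Lower = data[5] = 19, Upper = data[6] = 34
P30 = 19 + 0.7000*(15) = 29.5000

P30 = 29.5000


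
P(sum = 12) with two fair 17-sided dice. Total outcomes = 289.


Total outcomes = 17×17 = 289
Favorable (sum = 12): 11
P = 11/289 = 0.0381

P = 0.0381


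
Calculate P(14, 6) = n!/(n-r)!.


P(14,6) = 14!/8!
= 87178291200/40320
= 2162160

P(14,6) = 2162160


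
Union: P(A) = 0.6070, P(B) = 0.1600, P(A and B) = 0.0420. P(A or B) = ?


P(A∪B) = 0.6070 + 0.1600 - 0.0420
= 0.7670 - 0.0420
= 0.7250

P(A∪B) = 0.7250


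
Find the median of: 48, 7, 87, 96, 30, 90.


Sorted: 7, 30, 48, 87, 90, 96
n = 6 (even)
Middle values: 48 and 87
Median = (48+87)/2 = 67.5000

Median = 67.5000


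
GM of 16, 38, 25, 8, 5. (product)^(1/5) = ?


Product = 16 × 38 × 25 × 8 × 5 = 608000
GM = 608000^(1/5) = 14.3476

GM = 14.3476


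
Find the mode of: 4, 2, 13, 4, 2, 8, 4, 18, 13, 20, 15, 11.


Frequencies: 2:2, 4:3, 8:1, 11:1, 13:2, 15:1, 18:1, 20:1
Max frequency = 3
Mode = 4

Mode = 4


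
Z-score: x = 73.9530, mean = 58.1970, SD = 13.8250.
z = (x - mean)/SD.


z = (73.9530 - 58.1970)/13.8250
= 15.7560/13.8250
= 1.1397

z = 1.1397


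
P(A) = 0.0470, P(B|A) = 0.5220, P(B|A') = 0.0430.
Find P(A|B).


P(B) = P(B|A)*P(A) + P(B|A')*P(A')
= 0.5220*0.0470 + 0.0430*0.9530
= 0.024534 + 0.040979 = 0.065513
P(A|B) = 0.024534/0.065513 = 0.3745

P(A|B) = 0.3745


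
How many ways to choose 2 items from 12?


C(12,2) = 12!/(2! × 10!)
= 479001600/(2 × 3628800)
= 66

C(12,2) = 66


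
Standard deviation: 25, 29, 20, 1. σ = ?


Mean = 18.7500
Variance = 115.1875
SD = sqrt(115.1875) = 10.7325

SD = 10.7325


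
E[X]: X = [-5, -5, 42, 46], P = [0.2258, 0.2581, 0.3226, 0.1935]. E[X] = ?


E[X] = -5*0.2258 - 5*0.2581 + 42*0.3226 + 46*0.1935
= -1.1290 - 1.2905 + 13.5492 + 8.9010
= 20.0307

E[X] = 20.0307


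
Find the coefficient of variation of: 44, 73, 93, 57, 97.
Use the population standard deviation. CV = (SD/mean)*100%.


Mean = 72.8000
SD = 20.3607
CV = (20.3607/72.8000)*100 = 27.9681%

CV = 27.9681%


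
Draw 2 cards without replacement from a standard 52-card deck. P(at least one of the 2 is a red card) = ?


P(at least one) = 1 - P(none)
P(none) = (26/52) × (25/51) = 0.245098
P(at least one) = 1 - 0.245098 = 0.7549

P = 0.7549


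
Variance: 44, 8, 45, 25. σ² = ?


Mean = 30.5000
Squared deviations: 182.2500, 506.2500, 210.2500, 30.2500
Sum = 929.0000
Variance = 929.0000/4 = 232.2500

Variance = 232.2500


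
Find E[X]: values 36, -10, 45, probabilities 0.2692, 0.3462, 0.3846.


E[X] = 36*0.2692 - 10*0.3462 + 45*0.3846
= 9.6912 - 3.4620 + 17.3070
= 23.5362

E[X] = 23.5362


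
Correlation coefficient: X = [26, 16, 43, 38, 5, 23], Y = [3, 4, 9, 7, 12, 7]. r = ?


Mean X = 25.1667, Mean Y = 7.0000
SD X = 12.772583, SD Y = 3.000000
Cov = -6.833333
r = -6.833333/(12.772583*3.000000) = -0.1783

r = -0.1783


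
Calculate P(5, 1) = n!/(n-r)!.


P(5,1) = 5!/4!
= 120/24
= 5

P(5,1) = 5


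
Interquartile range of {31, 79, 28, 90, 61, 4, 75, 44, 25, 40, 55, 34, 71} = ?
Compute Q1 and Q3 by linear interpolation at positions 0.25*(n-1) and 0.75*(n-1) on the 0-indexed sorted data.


Sorted: 4, 25, 28, 31, 34, 40, 44, 55, 61, 71, 75, 79, 90
Q1 (25th %ile) = 31.0000
Q3 (75th %ile) = 71.0000
IQR = 71.0000 - 31.0000 = 40.0000

IQR = 40.0000


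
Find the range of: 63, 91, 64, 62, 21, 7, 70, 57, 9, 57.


Max = 91, Min = 7
Range = 91 - 7 = 84

Range = 84


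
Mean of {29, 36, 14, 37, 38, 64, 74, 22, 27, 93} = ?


Sum = 29 + 36 + 14 + 37 + 38 + 64 + 74 + 22 + 27 + 93 = 434
n = 10
Mean = 434/10 = 43.4000

Mean = 43.4000


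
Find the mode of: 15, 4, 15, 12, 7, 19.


Frequencies: 4:1, 7:1, 12:1, 15:2, 19:1
Max frequency = 2
Mode = 15

Mode = 15


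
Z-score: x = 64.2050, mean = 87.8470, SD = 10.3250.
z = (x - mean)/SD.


z = (64.2050 - 87.8470)/10.3250
= -23.6420/10.3250
= -2.2898

z = -2.2898


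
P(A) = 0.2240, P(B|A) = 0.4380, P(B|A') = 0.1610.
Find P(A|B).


P(B) = P(B|A)*P(A) + P(B|A')*P(A')
= 0.4380*0.2240 + 0.1610*0.7760
= 0.098112 + 0.124936 = 0.223048
P(A|B) = 0.098112/0.223048 = 0.4399

P(A|B) = 0.4399


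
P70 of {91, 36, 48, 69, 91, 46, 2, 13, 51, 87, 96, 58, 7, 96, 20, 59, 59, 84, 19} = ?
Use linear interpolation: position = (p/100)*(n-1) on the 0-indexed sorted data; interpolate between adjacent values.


Sorted: 2, 7, 13, 19, 20, 36, 46, 48, 51, 58, 59, 59, 69, 84, 87, 91, 91, 96, 96
n = 19
Index = 70/100 * 18 = 12.6000
Lower = data[12] = 69, Upper = data[13] = 84
P70 = 69 + 0.6000*(15) = 78.0000

P70 = 78.0000


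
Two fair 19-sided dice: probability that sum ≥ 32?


Total outcomes = 19×19 = 361
Favorable (sum ≥ 32): 28
P = 28/361 = 0.0776

P = 0.0776


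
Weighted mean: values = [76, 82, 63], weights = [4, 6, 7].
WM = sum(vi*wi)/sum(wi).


Numerator = 76*4 + 82*6 + 63*7 = 1237
Denominator = 4 + 6 + 7 = 17
WM = 1237/17 = 72.7647

WM = 72.7647


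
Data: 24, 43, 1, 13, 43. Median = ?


Sorted: 1, 13, 24, 43, 43
n = 5 (odd)
Middle value = 24

Median = 24


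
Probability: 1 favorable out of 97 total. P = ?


P = 1/97 = 0.0103

P = 0.0103


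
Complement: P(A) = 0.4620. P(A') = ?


P(not A) = 1 - 0.4620 = 0.5380

P(not A) = 0.5380


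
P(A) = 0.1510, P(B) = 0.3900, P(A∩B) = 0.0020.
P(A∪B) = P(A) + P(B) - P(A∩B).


P(A∪B) = 0.1510 + 0.3900 - 0.0020
= 0.5410 - 0.0020
= 0.5390

P(A∪B) = 0.5390


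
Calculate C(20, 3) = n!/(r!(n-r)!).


C(20,3) = 20!/(3! × 17!)
= 2432902008176640000/(6 × 355687428096000)
= 1140

C(20,3) = 1140


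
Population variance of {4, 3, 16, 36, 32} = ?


Mean = 18.2000
Squared deviations: 201.6400, 231.0400, 4.8400, 316.8400, 190.4400
Sum = 944.8000
Variance = 944.8000/5 = 188.9600

Variance = 188.9600


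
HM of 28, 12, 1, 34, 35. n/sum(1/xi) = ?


Sum of reciprocals = 1/28 + 1/12 + 1/1 + 1/34 + 1/35 = 1.177031
HM = 5/1.177031 = 4.2480

HM = 4.2480
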